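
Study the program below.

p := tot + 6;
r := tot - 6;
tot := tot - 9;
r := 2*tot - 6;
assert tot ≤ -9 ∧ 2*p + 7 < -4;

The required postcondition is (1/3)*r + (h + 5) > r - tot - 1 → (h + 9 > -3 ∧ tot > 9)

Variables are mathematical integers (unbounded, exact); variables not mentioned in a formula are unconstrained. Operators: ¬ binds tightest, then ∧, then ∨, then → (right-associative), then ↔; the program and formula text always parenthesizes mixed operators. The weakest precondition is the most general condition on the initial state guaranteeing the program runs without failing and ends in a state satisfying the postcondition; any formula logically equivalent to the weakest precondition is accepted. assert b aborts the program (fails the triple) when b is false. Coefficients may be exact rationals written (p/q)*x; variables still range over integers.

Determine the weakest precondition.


Working backward. After the program, the postcondition (1/3)*r + (h + 5) > r - tot - 1 → (h + 9 > -3 ∧ tot > 9) must hold; in canonical form it is h + tot > (2/3)*r - 6 → (h > -12 ∧ tot > 9).
Before assert tot ≤ -9 ∧ 2*p + 7 < -4: tot ≤ -9 ∧ 2*p < -11 ∧ (h + tot > (2/3)*r - 6 → (h > -12 ∧ tot > 9))
Before r := 2*tot - 6: tot ≤ -9 ∧ 2*p < -11 ∧ (h > (1/3)*tot - 10 → (h > -12 ∧ tot > 9))
Before tot := tot - 9: tot ≤ 0 ∧ 2*p < -11 ∧ (h > (1/3)*tot - 13 → (h > -12 ∧ tot > 18))
Before r := tot - 6: tot ≤ 0 ∧ 2*p < -11 ∧ (h > (1/3)*tot - 13 → (h > -12 ∧ tot > 18))
Before p := tot + 6: tot ≤ 0 ∧ 2*tot < -23 ∧ (h > (1/3)*tot - 13 → (h > -12 ∧ tot > 18))
Answer: WP = tot ≤ 0 ∧ 2*tot < -23 ∧ (h > (1/3)*tot - 13 → (h > -12 ∧ tot > 18))


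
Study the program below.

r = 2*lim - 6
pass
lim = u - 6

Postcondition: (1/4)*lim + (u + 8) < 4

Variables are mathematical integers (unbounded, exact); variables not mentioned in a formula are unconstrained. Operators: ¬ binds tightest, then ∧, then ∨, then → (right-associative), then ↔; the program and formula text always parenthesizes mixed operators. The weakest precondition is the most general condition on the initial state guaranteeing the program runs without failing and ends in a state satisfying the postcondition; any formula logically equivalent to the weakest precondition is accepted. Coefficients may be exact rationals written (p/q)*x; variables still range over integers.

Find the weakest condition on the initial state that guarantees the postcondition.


Working backward. After the program, the postcondition (1/4)*lim + (u + 8) < 4 must hold; in canonical form it is (1/4)*lim + u < -4.
Before lim := u - 6: (5/4)*u < -5/2
Before skip: (5/4)*u < -5/2
Before r := 2*lim - 6: (5/4)*u < -5/2
Answer: WP = (5/4)*u < -5/2


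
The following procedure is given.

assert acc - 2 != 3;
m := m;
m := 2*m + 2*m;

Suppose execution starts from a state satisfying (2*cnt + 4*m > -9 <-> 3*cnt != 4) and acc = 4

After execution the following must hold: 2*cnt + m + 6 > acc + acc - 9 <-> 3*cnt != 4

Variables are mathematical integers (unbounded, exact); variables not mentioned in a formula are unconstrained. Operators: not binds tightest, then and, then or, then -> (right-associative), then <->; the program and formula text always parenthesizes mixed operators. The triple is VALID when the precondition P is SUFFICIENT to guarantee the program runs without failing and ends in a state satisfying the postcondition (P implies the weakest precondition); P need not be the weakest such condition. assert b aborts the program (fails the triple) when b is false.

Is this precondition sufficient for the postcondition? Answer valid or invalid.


Working backward. After the program, the postcondition 2*cnt + m + 6 > acc + acc - 9 <-> 3*cnt != 4 must hold; in canonical form it is 2*cnt + m > 2*acc - 15 <-> 3*cnt != 4.
Before m := 2*m + 2*m: 2*cnt + 4*m > 2*acc - 15 <-> 3*cnt != 4
Before m := m: 2*cnt + 4*m > 2*acc - 15 <-> 3*cnt != 4
Before assert acc - 2 != 3: acc != 5 and (2*cnt + 4*m > 2*acc - 15 <-> 3*cnt != 4)
The weakest precondition is acc != 5 and (2*cnt + 4*m > 2*acc - 15 <-> 3*cnt != 4).
Check whether (2*cnt + 4*m > -9 <-> 3*cnt != 4) and acc = 4 implies it.
Countermodel: at the initial state acc = 4, cnt = 0, m = -2, the precondition holds but the weakest precondition fails.
Answer: invalid


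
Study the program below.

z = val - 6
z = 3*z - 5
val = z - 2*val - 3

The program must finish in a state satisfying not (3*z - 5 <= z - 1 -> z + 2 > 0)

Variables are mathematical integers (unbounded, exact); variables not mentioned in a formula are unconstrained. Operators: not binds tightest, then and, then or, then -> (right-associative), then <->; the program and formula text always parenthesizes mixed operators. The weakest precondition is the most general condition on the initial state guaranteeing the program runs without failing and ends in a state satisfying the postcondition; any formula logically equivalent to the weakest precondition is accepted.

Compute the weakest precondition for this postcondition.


Working backward. After the program, the postcondition not (3*z - 5 <= z - 1 -> z + 2 > 0) must hold; in canonical form it is not (2*z <= 4 -> z > -2).
Before val := z - 2*val - 3: not (2*z <= 4 -> z > -2)
Before z := 3*z - 5: not (6*z <= 14 -> 3*z > 3)
Before z := val - 6: not (6*val <= 50 -> 3*val > 21)
Answer: WP = not (6*val <= 50 -> 3*val > 21)


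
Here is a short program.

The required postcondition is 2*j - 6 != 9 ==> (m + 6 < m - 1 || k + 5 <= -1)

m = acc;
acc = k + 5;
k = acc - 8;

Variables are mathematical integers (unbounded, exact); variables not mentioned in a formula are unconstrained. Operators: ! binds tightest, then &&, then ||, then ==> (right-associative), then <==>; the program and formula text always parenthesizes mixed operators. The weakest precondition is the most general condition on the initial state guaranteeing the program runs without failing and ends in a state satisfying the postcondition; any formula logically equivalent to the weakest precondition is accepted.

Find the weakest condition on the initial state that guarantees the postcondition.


Working backward. After the program, the postcondition 2*j - 6 != 9 ==> (m + 6 < m - 1 || k + 5 <= -1) must hold; in canonical form it is 2*j != 15 ==> k <= -6.
Before k := acc - 8: 2*j != 15 ==> acc <= 2
Before acc := k + 5: 2*j != 15 ==> k <= -3
Before m := acc: 2*j != 15 ==> k <= -3
Answer: WP = 2*j != 15 ==> k <= -3


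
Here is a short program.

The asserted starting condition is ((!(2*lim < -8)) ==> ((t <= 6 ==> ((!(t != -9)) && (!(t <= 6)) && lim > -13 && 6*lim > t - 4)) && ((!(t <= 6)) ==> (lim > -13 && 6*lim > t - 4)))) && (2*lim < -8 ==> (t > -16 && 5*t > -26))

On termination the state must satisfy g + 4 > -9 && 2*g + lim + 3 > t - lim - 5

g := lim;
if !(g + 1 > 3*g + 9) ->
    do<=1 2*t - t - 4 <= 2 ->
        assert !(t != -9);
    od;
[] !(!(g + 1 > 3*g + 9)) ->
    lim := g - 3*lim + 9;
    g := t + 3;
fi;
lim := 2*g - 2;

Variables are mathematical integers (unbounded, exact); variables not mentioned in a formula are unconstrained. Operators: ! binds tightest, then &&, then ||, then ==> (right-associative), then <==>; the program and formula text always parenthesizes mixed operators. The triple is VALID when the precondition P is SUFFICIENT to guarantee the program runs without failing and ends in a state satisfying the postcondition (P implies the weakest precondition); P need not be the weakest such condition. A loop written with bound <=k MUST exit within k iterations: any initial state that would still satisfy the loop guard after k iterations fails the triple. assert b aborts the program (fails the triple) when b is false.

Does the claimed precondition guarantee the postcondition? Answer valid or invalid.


Working backward. After the program, the postcondition g + 4 > -9 && 2*g + lim + 3 > t - lim - 5 must hold; in canonical form it is g > -13 && 2*g + 2*lim > t - 8.
Before lim := 2*g - 2: g > -13 && 6*g > t - 4
Then branch requires (t <= 6 ==> ((!(t != -9)) && (!(t <= 6)) && g > -13 && 6*g > t - 4)) && ((!(t <= 6)) ==> (g > -13 && 6*g > t - 4)); else branch requires t > -16 && 5*t > -22.
Before the if: ((!(2*g < -8)) ==> ((t <= 6 ==> ((!(t != -9)) && (!(t <= 6)) && g > -13 && 6*g > t - 4)) && ((!(t <= 6)) ==> (g > -13 && 6*g > t - 4)))) && (2*g < -8 ==> (t > -16 && 5*t > -22))
Before g := lim: ((!(2*lim < -8)) ==> ((t <= 6 ==> ((!(t != -9)) && (!(t <= 6)) && lim > -13 && 6*lim > t - 4)) && ((!(t <= 6)) ==> (lim > -13 && 6*lim > t - 4)))) && (2*lim < -8 ==> (t > -16 && 5*t > -22))
The weakest precondition is ((!(2*lim < -8)) ==> ((t <= 6 ==> ((!(t != -9)) && (!(t <= 6)) && lim > -13 && 6*lim > t - 4)) && ((!(t <= 6)) ==> (lim > -13 && 6*lim > t - 4)))) && (2*lim < -8 ==> (t > -16 && 5*t > -22)).
Check whether ((!(2*lim < -8)) ==> ((t <= 6 ==> ((!(t != -9)) && (!(t <= 6)) && lim > -13 && 6*lim > t - 4)) && ((!(t <= 6)) ==> (lim > -13 && 6*lim > t - 4)))) && (2*lim < -8 ==> (t > -16 && 5*t > -26)) implies it.
Countermodel: at the initial state lim = -5, t = -5, the precondition holds but the weakest precondition fails.
Answer: invalid


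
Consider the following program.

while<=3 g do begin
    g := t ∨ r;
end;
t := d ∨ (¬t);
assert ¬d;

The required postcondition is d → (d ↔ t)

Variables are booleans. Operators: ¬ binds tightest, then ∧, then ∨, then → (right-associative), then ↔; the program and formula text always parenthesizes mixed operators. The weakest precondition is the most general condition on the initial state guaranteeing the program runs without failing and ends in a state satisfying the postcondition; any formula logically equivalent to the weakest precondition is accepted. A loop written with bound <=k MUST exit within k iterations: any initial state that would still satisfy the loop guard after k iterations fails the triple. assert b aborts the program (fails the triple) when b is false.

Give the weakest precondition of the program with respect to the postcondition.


Working backward. After the program, d → (d ↔ t) must hold.
Before assert ¬d: (¬d) ∧ (d → (d ↔ t))
Before t := d ∨ (¬t): (¬d) ∧ (d → (d ↔ (d ∨ (¬t))))
Before the loop (bound <=3), unroll the exhaustion recursion (WP_0 = exit-now case; WP_j = one more guarded iteration, up to j = 3):
  WP_0: (¬g) ∧ (¬d) ∧ (d → (d ↔ (d ∨ (¬t))))
  WP_1: (g → ((¬(t ∨ r)) ∧ (¬d) ∧ (d → (d ↔ (d ∨ (¬t)))))) ∧ ((¬g) → ((¬d) ∧ (d → (d ↔ (d ∨ (¬t))))))
  WP_2: (g → (((t ∨ r) → ((¬(t ∨ r)) ∧ (¬d) ∧ (d → (d ↔ (d ∨ (¬t)))))) ∧ ((¬(t ∨ r)) → ((¬d) ∧ (d → (d ↔ (d ∨ (¬t)))))))) ∧ ((¬g) → ((¬d) ∧ (d → (d ↔ (d ∨ (¬t))))))
  WP_3: (g → (((t ∨ r) → (((t ∨ r) → ((¬(t ∨ r)) ∧ (¬d) ∧ (d → (d ↔ (d ∨ (¬t)))))) ∧ ((¬(t ∨ r)) → ((¬d) ∧ (d → (d ↔ (d ∨ (¬t)))))))) ∧ ((¬(t ∨ r)) → ((¬d) ∧ (d → (d ↔ (d ∨ (¬t)))))))) ∧ ((¬g) → ((¬d) ∧ (d → (d ↔ (d ∨ (¬t))))))
So before the loop: (g → (((t ∨ r) → (((t ∨ r) → ((¬(t ∨ r)) ∧ (¬d) ∧ (d → (d ↔ (d ∨ (¬t)))))) ∧ ((¬(t ∨ r)) → ((¬d) ∧ (d → (d ↔ (d ∨ (¬t)))))))) ∧ ((¬(t ∨ r)) → ((¬d) ∧ (d → (d ↔ (d ∨ (¬t)))))))) ∧ ((¬g) → ((¬d) ∧ (d → (d ↔ (d ∨ (¬t))))))
Answer: WP = (g → (((t ∨ r) → (((t ∨ r) → ((¬(t ∨ r)) ∧ (¬d) ∧ (d → (d ↔ (d ∨ (¬t)))))) ∧ ((¬(t ∨ r)) → ((¬d) ∧ (d → (d ↔ (d ∨ (¬t)))))))) ∧ ((¬(t ∨ r)) → ((¬d) ∧ (d → (d ↔ (d ∨ (¬t)))))))) ∧ ((¬g) → ((¬d) ∧ (d → (d ↔ (d ∨ (¬t))))))


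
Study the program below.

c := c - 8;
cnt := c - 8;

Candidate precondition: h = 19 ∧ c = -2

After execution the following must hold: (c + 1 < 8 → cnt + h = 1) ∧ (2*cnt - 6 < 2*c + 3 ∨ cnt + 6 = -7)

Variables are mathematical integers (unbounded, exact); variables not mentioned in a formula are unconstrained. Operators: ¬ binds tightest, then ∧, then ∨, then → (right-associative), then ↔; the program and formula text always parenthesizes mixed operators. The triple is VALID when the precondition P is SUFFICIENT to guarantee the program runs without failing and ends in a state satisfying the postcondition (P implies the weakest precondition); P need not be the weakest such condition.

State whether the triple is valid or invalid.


Working backward. After the program, the postcondition (c + 1 < 8 → cnt + h = 1) ∧ (2*cnt - 6 < 2*c + 3 ∨ cnt + 6 = -7) must hold; in canonical form it is (c < 7 → cnt + h = 1) ∧ (2*cnt < 2*c + 9 ∨ cnt = -13).
Before cnt := c - 8: c < 7 → c + h = 9
Before c := c - 8: c < 15 → c + h = 17
The weakest precondition is c < 15 → c + h = 17.
Check whether h = 19 ∧ c = -2 implies it.
Every state satisfying the precondition satisfies the weakest precondition: the implication holds.
Answer: valid


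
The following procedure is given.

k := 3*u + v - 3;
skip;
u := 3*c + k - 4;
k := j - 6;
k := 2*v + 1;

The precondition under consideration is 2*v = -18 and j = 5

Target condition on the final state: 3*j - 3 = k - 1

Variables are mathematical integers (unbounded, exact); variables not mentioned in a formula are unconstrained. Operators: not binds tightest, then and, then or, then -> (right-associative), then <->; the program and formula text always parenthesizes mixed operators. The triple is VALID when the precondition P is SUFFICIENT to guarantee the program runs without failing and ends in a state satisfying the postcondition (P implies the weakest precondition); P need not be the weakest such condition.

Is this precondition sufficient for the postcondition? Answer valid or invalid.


Working backward. After the program, the postcondition 3*j - 3 = k - 1 must hold; in canonical form it is 3*j = k + 2.
Before k := 2*v + 1: 3*j = 2*v + 3
Before k := j - 6: 3*j = 2*v + 3
Before u := 3*c + k - 4: 3*j = 2*v + 3
Before skip: 3*j = 2*v + 3
Before k := 3*u + v - 3: 3*j = 2*v + 3
The weakest precondition is 3*j = 2*v + 3.
Check whether 2*v = -18 and j = 5 implies it.
Countermodel: at the initial state j = 5, v = -9, the precondition holds but the weakest precondition fails.
Answer: invalid


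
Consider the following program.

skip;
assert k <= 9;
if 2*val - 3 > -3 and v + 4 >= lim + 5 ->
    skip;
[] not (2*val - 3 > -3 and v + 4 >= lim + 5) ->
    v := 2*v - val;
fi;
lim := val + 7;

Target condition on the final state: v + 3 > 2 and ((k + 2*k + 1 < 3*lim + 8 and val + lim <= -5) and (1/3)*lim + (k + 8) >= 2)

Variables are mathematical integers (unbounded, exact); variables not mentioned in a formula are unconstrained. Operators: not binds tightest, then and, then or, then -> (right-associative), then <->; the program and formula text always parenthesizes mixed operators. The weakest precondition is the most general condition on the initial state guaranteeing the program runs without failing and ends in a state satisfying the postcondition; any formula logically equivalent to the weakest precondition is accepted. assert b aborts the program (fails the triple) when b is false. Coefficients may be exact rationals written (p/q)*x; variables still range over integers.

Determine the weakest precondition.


Working backward. After the program, the postcondition v + 3 > 2 and ((k + 2*k + 1 < 3*lim + 8 and val + lim <= -5) and (1/3)*lim + (k + 8) >= 2) must hold; in canonical form it is v > -1 and 3*k < 3*lim + 7 and lim + val <= -5 and k + (1/3)*lim >= -6.
Before lim := val + 7: v > -1 and 3*k < 3*val + 28 and 2*val <= -12 and k + (1/3)*val >= -25/3
Then branch requires v > -1 and 3*k < 3*val + 28 and 2*val <= -12 and k + (1/3)*val >= -25/3; else branch requires 2*v > val - 1 and 3*k < 3*val + 28 and 2*val <= -12 and k + (1/3)*val >= -25/3.
Before the if: ((2*val > 0 and v >= lim + 1) -> (v > -1 and 3*k < 3*val + 28 and 2*val <= -12 and k + (1/3)*val >= -25/3)) and ((not (2*val > 0 and v >= lim + 1)) -> (2*v > val - 1 and 3*k < 3*val + 28 and 2*val <= -12 and k + (1/3)*val >= -25/3))
Before assert k <= 9: k <= 9 and ((2*val > 0 and v >= lim + 1) -> (v > -1 and 3*k < 3*val + 28 and 2*val <= -12 and k + (1/3)*val >= -25/3)) and ((not (2*val > 0 and v >= lim + 1)) -> (2*v > val - 1 and 3*k < 3*val + 28 and 2*val <= -12 and k + (1/3)*val >= -25/3))
Before skip: k <= 9 and ((2*val > 0 and v >= lim + 1) -> (v > -1 and 3*k < 3*val + 28 and 2*val <= -12 and k + (1/3)*val >= -25/3)) and ((not (2*val > 0 and v >= lim + 1)) -> (2*v > val - 1 and 3*k < 3*val + 28 and 2*val <= -12 and k + (1/3)*val >= -25/3))
Answer: WP = k <= 9 and ((2*val > 0 and v >= lim + 1) -> (v > -1 and 3*k < 3*val + 28 and 2*val <= -12 and k + (1/3)*val >= -25/3)) and ((not (2*val > 0 and v >= lim + 1)) -> (2*v > val - 1 and 3*k < 3*val + 28 and 2*val <= -12 and k + (1/3)*val >= -25/3))


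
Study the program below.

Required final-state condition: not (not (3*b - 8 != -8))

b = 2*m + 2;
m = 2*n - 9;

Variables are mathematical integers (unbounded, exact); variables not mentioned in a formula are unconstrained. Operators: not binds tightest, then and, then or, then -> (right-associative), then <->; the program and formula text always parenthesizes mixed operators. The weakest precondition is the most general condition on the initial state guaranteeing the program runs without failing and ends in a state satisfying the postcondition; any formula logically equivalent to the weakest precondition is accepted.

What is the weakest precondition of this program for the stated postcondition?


Working backward. After the program, the postcondition not (not (3*b - 8 != -8)) must hold; in canonical form it is 3*b != 0.
Before m := 2*n - 9: 3*b != 0
Before b := 2*m + 2: 6*m != -6
Answer: WP = 6*m != -6


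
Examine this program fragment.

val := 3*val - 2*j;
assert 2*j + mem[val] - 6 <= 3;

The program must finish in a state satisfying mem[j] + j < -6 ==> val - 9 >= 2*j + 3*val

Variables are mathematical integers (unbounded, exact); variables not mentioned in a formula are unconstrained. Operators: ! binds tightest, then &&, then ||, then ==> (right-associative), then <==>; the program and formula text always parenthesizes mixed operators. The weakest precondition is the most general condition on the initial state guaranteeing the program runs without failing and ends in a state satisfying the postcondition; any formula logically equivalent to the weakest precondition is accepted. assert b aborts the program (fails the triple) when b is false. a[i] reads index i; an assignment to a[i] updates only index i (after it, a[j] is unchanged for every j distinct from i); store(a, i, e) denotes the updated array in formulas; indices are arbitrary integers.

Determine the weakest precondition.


Working backward. After the program, the postcondition mem[j] + j < -6 ==> val - 9 >= 2*j + 3*val must hold; in canonical form it is mem[j] + j < -6 ==> 2*j + 2*val <= -9.
Before assert 2*j + mem[val] - 6 <= 3: mem[val] + 2*j <= 9 && (mem[j] + j < -6 ==> 2*j + 2*val <= -9)
Before val := 3*val - 2*j: mem[-2*j + 3*val] + 2*j <= 9 && (mem[j] + j < -6 ==> 6*val <= 2*j - 9)
Answer: WP = mem[-2*j + 3*val] + 2*j <= 9 && (mem[j] + j < -6 ==> 6*val <= 2*j - 9)


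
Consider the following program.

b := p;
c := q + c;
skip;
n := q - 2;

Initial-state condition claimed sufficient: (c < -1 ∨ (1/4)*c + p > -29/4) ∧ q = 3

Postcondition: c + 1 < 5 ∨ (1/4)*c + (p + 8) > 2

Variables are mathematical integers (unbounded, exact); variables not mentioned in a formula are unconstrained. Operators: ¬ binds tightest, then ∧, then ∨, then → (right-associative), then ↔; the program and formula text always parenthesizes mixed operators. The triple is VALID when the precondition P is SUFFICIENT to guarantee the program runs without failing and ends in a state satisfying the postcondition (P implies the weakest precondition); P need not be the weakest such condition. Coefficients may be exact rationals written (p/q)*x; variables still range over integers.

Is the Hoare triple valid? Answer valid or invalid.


Working backward. After the program, the postcondition c + 1 < 5 ∨ (1/4)*c + (p + 8) > 2 must hold; in canonical form it is c < 4 ∨ (1/4)*c + p > -6.
Before n := q - 2: c < 4 ∨ (1/4)*c + p > -6
Before skip: c < 4 ∨ (1/4)*c + p > -6
Before c := q + c: c + q < 4 ∨ (1/4)*c + p + (1/4)*q > -6
Before b := p: c + q < 4 ∨ (1/4)*c + p + (1/4)*q > -6
The weakest precondition is c + q < 4 ∨ (1/4)*c + p + (1/4)*q > -6.
Check whether (c < -1 ∨ (1/4)*c + p > -29/4) ∧ q = 3 implies it.
Countermodel: at the initial state c = 1, p = -7, q = 3, the precondition holds but the weakest precondition fails.
Answer: invalid


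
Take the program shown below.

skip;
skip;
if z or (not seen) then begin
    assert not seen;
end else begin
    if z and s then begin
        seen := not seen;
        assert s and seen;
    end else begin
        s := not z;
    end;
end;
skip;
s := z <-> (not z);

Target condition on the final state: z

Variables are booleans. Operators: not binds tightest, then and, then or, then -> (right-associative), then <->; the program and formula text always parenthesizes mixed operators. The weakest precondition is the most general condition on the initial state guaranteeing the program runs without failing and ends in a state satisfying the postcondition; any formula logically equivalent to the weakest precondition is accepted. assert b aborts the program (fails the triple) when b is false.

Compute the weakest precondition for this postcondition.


Working backward. After the program, z must hold.
Before s := z <-> (not z): z
Before skip: z
Then branch requires (not seen) and z; else branch requires ((z and s) -> (s and (not seen) and z)) and ((not (z and s)) -> z).
Before the if: ((z or (not seen)) -> ((not seen) and z)) and ((not (z or (not seen))) -> (((z and s) -> (s and (not seen) and z)) and ((not (z and s)) -> z)))
Before skip: ((z or (not seen)) -> ((not seen) and z)) and ((not (z or (not seen))) -> (((z and s) -> (s and (not seen) and z)) and ((not (z and s)) -> z)))
Before skip: ((z or (not seen)) -> ((not seen) and z)) and ((not (z or (not seen))) -> (((z and s) -> (s and (not seen) and z)) and ((not (z and s)) -> z)))
Answer: WP = ((z or (not seen)) -> ((not seen) and z)) and ((not (z or (not seen))) -> (((z and s) -> (s and (not seen) and z)) and ((not (z and s)) -> z)))


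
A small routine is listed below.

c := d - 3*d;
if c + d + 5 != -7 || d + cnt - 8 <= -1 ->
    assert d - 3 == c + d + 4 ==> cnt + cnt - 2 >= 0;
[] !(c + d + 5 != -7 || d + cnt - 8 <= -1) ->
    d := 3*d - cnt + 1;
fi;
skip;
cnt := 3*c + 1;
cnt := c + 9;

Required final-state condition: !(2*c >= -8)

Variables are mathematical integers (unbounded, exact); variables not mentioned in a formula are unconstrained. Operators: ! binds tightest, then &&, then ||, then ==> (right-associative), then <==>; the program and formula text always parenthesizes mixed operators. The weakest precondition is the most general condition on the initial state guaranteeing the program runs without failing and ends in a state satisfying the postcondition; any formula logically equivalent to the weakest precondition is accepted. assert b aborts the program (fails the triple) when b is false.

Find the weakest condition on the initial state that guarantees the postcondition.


Working backward. After the program, !(2*c >= -8) must hold.
Before cnt := c + 9: !(2*c >= -8)
Before cnt := 3*c + 1: !(2*c >= -8)
Before skip: !(2*c >= -8)
Then branch requires (c == -7 ==> 2*cnt >= 2) && (!(2*c >= -8)); else branch requires !(2*c >= -8).
Before the if: ((c + d != -12 || cnt + d <= 7) ==> ((c == -7 ==> 2*cnt >= 2) && (!(2*c >= -8)))) && ((!(c + d != -12 || cnt + d <= 7)) ==> (!(2*c >= -8)))
Before c := d - 3*d: ((d != 12 || cnt + d <= 7) ==> ((2*d == 7 ==> 2*cnt >= 2) && (!(4*d <= 8)))) && ((!(d != 12 || cnt + d <= 7)) ==> (!(4*d <= 8)))
Answer: WP = ((d != 12 || cnt + d <= 7) ==> ((2*d == 7 ==> 2*cnt >= 2) && (!(4*d <= 8)))) && ((!(d != 12 || cnt + d <= 7)) ==> (!(4*d <= 8)))


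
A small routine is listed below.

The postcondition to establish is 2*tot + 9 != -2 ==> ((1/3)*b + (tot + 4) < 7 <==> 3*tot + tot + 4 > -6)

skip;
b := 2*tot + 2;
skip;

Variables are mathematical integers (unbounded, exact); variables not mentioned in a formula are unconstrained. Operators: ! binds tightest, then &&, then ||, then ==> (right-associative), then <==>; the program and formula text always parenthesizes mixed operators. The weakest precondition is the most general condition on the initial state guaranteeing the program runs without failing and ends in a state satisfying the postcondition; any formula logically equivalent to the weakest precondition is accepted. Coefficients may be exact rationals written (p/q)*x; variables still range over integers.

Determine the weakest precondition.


Working backward. After the program, the postcondition 2*tot + 9 != -2 ==> ((1/3)*b + (tot + 4) < 7 <==> 3*tot + tot + 4 > -6) must hold; in canonical form it is 2*tot != -11 ==> ((1/3)*b + tot < 3 <==> 4*tot > -10).
Before skip: 2*tot != -11 ==> ((1/3)*b + tot < 3 <==> 4*tot > -10)
Before b := 2*tot + 2: 2*tot != -11 ==> ((5/3)*tot < 7/3 <==> 4*tot > -10)
Before skip: 2*tot != -11 ==> ((5/3)*tot < 7/3 <==> 4*tot > -10)
Answer: WP = 2*tot != -11 ==> ((5/3)*tot < 7/3 <==> 4*tot > -10)


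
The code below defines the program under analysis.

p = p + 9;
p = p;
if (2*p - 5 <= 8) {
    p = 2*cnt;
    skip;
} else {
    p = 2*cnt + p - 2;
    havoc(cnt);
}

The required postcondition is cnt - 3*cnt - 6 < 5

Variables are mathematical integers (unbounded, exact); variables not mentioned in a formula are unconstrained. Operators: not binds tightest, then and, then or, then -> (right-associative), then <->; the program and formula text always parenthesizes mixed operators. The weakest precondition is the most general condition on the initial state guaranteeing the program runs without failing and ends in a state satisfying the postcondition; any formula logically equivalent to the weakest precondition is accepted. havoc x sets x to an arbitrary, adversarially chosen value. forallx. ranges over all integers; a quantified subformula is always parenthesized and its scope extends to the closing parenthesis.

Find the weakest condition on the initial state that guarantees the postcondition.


Working backward. After the program, the postcondition cnt - 3*cnt - 6 < 5 must hold; in canonical form it is 2*cnt > -11.
Then branch requires 2*cnt > -11; else branch requires forall cnt_1. 2*cnt_1 > -11.
Before the if: (2*p <= 13 -> 2*cnt > -11) and ((not (2*p <= 13)) -> (forall cnt_1. 2*cnt_1 > -11))
Before p := p: (2*p <= 13 -> 2*cnt > -11) and ((not (2*p <= 13)) -> (forall cnt_1. 2*cnt_1 > -11))
Before p := p + 9: (2*p <= -5 -> 2*cnt > -11) and ((not (2*p <= -5)) -> (forall cnt_1. 2*cnt_1 > -11))
Answer: WP = (2*p <= -5 -> 2*cnt > -11) and ((not (2*p <= -5)) -> (forall cnt_1. 2*cnt_1 > -11))


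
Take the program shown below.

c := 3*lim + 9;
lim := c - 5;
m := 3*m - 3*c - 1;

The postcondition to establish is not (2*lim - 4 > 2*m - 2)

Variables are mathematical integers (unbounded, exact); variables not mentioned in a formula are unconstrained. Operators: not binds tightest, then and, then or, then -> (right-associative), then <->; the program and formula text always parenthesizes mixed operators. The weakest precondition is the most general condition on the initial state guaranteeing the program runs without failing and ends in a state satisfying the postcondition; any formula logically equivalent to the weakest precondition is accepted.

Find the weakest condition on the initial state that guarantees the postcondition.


Working backward. After the program, the postcondition not (2*lim - 4 > 2*m - 2) must hold; in canonical form it is not (2*lim > 2*m + 2).
Before m := 3*m - 3*c - 1: not (6*c + 2*lim > 6*m)
Before lim := c - 5: not (8*c > 6*m + 10)
Before c := 3*lim + 9: not (24*lim > 6*m - 62)
Answer: WP = not (24*lim > 6*m - 62)


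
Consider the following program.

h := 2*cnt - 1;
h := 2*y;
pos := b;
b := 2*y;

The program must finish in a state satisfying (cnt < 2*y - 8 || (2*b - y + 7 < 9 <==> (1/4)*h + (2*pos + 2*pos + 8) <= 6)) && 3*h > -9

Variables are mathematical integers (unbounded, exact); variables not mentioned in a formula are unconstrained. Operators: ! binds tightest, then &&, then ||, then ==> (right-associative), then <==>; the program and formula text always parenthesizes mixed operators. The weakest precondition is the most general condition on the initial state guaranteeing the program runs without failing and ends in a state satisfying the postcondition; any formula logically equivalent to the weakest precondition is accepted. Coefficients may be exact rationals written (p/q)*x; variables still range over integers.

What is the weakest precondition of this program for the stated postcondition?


Working backward. After the program, the postcondition (cnt < 2*y - 8 || (2*b - y + 7 < 9 <==> (1/4)*h + (2*pos + 2*pos + 8) <= 6)) && 3*h > -9 must hold; in canonical form it is (cnt < 2*y - 8 || (2*b < y + 2 <==> (1/4)*h + 4*pos <= -2)) && 3*h > -9.
Before b := 2*y: (cnt < 2*y - 8 || (3*y < 2 <==> (1/4)*h + 4*pos <= -2)) && 3*h > -9
Before pos := b: (cnt < 2*y - 8 || (3*y < 2 <==> 4*b + (1/4)*h <= -2)) && 3*h > -9
Before h := 2*y: (cnt < 2*y - 8 || (3*y < 2 <==> 4*b + (1/2)*y <= -2)) && 6*y > -9
Before h := 2*cnt - 1: (cnt < 2*y - 8 || (3*y < 2 <==> 4*b + (1/2)*y <= -2)) && 6*y > -9
Answer: WP = (cnt < 2*y - 8 || (3*y < 2 <==> 4*b + (1/2)*y <= -2)) && 6*y > -9


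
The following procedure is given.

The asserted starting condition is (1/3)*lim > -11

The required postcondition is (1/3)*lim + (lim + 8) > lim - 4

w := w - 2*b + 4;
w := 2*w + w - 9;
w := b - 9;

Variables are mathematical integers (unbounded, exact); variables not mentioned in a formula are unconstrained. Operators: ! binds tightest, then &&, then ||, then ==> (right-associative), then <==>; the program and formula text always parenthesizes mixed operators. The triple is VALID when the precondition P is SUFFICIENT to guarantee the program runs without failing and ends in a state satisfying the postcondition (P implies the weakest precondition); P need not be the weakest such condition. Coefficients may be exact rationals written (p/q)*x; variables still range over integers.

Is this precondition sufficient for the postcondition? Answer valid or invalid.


Working backward. After the program, the postcondition (1/3)*lim + (lim + 8) > lim - 4 must hold; in canonical form it is (1/3)*lim > -12.
Before w := b - 9: (1/3)*lim > -12
Before w := 2*w + w - 9: (1/3)*lim > -12
Before w := w - 2*b + 4: (1/3)*lim > -12
The weakest precondition is (1/3)*lim > -12.
Check whether (1/3)*lim > -11 implies it.
Every state satisfying the precondition satisfies the weakest precondition: the implication holds.
Answer: valid


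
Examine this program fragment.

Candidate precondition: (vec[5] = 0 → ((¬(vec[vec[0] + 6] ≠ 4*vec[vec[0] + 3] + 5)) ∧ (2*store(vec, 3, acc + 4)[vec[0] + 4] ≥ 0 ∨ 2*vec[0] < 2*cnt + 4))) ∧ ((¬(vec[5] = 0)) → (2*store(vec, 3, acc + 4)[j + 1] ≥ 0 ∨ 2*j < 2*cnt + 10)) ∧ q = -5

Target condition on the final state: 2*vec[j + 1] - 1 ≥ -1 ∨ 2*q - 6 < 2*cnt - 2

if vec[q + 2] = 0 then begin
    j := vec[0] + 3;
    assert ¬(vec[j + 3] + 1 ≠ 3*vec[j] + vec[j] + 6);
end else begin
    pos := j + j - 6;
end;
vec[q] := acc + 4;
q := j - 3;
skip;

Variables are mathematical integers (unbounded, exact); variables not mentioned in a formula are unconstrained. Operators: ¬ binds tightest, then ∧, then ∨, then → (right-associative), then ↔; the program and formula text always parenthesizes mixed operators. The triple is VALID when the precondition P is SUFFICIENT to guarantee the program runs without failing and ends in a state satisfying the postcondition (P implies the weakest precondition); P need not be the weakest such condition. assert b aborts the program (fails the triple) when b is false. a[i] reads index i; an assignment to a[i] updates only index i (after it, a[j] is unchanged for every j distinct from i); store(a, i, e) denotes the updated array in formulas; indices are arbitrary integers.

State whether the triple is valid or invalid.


Working backward. After the program, the postcondition 2*vec[j + 1] - 1 ≥ -1 ∨ 2*q - 6 < 2*cnt - 2 must hold; in canonical form it is 2*vec[j + 1] ≥ 0 ∨ 2*q < 2*cnt + 4.
Before skip: 2*vec[j + 1] ≥ 0 ∨ 2*q < 2*cnt + 4
Before q := j - 3: 2*vec[j + 1] ≥ 0 ∨ 2*j < 2*cnt + 10
Before vec[q] := acc + 4: 2*store(vec, q, acc + 4)[j + 1] ≥ 0 ∨ 2*j < 2*cnt + 10
Then branch requires (¬(vec[vec[0] + 6] ≠ 4*vec[vec[0] + 3] + 5)) ∧ (2*store(vec, q, acc + 4)[vec[0] + 4] ≥ 0 ∨ 2*vec[0] < 2*cnt + 4); else branch requires 2*store(vec, q, acc + 4)[j + 1] ≥ 0 ∨ 2*j < 2*cnt + 10.
Before the if: (vec[q + 2] = 0 → ((¬(vec[vec[0] + 6] ≠ 4*vec[vec[0] + 3] + 5)) ∧ (2*store(vec, q, acc + 4)[vec[0] + 4] ≥ 0 ∨ 2*vec[0] < 2*cnt + 4))) ∧ ((¬(vec[q + 2] = 0)) → (2*store(vec, q, acc + 4)[j + 1] ≥ 0 ∨ 2*j < 2*cnt + 10))
The weakest precondition is (vec[q + 2] = 0 → ((¬(vec[vec[0] + 6] ≠ 4*vec[vec[0] + 3] + 5)) ∧ (2*store(vec, q, acc + 4)[vec[0] + 4] ≥ 0 ∨ 2*vec[0] < 2*cnt + 4))) ∧ ((¬(vec[q + 2] = 0)) → (2*store(vec, q, acc + 4)[j + 1] ≥ 0 ∨ 2*j < 2*cnt + 10)).
Check whether (vec[5] = 0 → ((¬(vec[vec[0] + 6] ≠ 4*vec[vec[0] + 3] + 5)) ∧ (2*store(vec, 3, acc + 4)[vec[0] + 4] ≥ 0 ∨ 2*vec[0] < 2*cnt + 4))) ∧ ((¬(vec[5] = 0)) → (2*store(vec, 3, acc + 4)[j + 1] ≥ 0 ∨ 2*j < 2*cnt + 10)) ∧ q = -5 implies it.
Countermodel: at the initial state acc = -28460, cnt = -11, j = 0, q = -5, vec = {[-6] = -2582, [-5] = 9185, [-3] = -10323, [0] = -9, [1] = -1, [3] = 2, [5] = 0, elsewhere 2}, the precondition holds but the weakest precondition fails.
Answer: invalid


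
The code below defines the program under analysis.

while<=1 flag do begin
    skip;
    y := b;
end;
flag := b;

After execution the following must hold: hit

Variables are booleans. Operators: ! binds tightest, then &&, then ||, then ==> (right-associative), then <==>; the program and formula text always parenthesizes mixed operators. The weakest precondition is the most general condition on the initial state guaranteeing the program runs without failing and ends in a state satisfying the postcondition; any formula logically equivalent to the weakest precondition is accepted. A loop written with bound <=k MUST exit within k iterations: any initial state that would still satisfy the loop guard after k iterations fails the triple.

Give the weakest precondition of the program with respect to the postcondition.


Working backward. After the program, hit must hold.
Before flag := b: hit
Before the loop (bound <=1), unroll the exhaustion recursion (WP_0 = exit-now case; WP_j = one more guarded iteration, up to j = 1):
  WP_0: (!flag) && hit
  WP_1: (flag ==> ((!flag) && hit)) && ((!flag) ==> hit)
So before the loop: (flag ==> ((!flag) && hit)) && ((!flag) ==> hit)
Answer: WP = (flag ==> ((!flag) && hit)) && ((!flag) ==> hit)


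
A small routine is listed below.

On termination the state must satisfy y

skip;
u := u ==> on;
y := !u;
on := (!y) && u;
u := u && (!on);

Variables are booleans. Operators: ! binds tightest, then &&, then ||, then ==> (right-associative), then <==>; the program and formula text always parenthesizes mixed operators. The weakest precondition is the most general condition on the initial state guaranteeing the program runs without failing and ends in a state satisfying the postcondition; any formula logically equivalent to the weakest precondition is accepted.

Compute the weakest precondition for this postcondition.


Working backward. After the program, y must hold.
Before u := u && (!on): y
Before on := (!y) && u: y
Before y := !u: !u
Before u := u ==> on: !(u ==> on)
Before skip: !(u ==> on)
Answer: WP = !(u ==> on)


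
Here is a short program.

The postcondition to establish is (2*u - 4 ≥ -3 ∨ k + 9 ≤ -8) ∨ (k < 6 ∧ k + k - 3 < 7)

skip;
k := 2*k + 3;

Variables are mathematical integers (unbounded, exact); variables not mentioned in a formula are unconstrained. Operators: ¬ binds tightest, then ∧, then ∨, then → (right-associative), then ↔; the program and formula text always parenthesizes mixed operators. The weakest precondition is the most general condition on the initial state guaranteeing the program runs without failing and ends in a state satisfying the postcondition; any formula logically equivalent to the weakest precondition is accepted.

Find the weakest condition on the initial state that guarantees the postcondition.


Working backward. After the program, the postcondition (2*u - 4 ≥ -3 ∨ k + 9 ≤ -8) ∨ (k < 6 ∧ k + k - 3 < 7) must hold; in canonical form it is 2*u ≥ 1 ∨ k ≤ -17 ∨ (k < 6 ∧ 2*k < 10).
Before k := 2*k + 3: 2*u ≥ 1 ∨ 2*k ≤ -20 ∨ (2*k < 3 ∧ 4*k < 4)
Before skip: 2*u ≥ 1 ∨ 2*k ≤ -20 ∨ (2*k < 3 ∧ 4*k < 4)
Answer: WP = 2*u ≥ 1 ∨ 2*k ≤ -20 ∨ (2*k < 3 ∧ 4*k < 4)


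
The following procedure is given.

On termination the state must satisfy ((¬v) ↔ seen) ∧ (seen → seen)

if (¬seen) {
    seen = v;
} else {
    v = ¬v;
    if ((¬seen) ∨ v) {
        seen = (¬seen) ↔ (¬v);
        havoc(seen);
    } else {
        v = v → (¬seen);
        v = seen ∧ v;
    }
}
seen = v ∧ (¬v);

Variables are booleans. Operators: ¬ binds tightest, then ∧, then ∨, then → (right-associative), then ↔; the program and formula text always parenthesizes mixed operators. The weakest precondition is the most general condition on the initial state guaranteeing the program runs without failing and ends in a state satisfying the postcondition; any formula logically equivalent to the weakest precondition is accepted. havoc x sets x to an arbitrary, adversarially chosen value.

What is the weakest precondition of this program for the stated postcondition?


Working backward. After the program, the postcondition ((¬v) ↔ seen) ∧ (seen → seen) must hold; in canonical form it is (¬v) ↔ seen.
Before seen := v ∧ (¬v): v
Then branch requires v; else branch requires (((¬seen) ∨ (¬v)) → (¬v)) ∧ ((¬((¬seen) ∨ (¬v))) → (seen ∧ ((¬v) → (¬seen)))).
Before the if: ((¬seen) → v) ∧ (seen → ((((¬seen) ∨ (¬v)) → (¬v)) ∧ ((¬((¬seen) ∨ (¬v))) → (seen ∧ ((¬v) → (¬seen))))))
Answer: WP = ((¬seen) → v) ∧ (seen → ((((¬seen) ∨ (¬v)) → (¬v)) ∧ ((¬((¬seen) ∨ (¬v))) → (seen ∧ ((¬v) → (¬seen))))))


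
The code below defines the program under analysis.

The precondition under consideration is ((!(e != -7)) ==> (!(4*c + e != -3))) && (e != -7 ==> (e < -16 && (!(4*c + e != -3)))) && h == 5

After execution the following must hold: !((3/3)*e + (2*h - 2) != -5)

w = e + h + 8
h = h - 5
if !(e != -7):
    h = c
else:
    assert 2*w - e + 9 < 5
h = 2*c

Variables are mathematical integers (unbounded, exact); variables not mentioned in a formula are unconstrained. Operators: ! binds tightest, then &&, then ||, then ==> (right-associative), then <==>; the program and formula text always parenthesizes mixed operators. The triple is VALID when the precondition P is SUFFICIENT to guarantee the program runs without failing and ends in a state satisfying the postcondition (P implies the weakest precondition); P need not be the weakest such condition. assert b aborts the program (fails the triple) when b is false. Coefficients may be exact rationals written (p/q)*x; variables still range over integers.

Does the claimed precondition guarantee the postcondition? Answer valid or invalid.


Working backward. After the program, the postcondition !((3/3)*e + (2*h - 2) != -5) must hold; in canonical form it is !(e + 2*h != -3).
Before h := 2*c: !(4*c + e != -3)
Then branch requires !(4*c + e != -3); else branch requires 2*w < e - 4 && (!(4*c + e != -3)).
Before the if: ((!(e != -7)) ==> (!(4*c + e != -3))) && (e != -7 ==> (2*w < e - 4 && (!(4*c + e != -3))))
Before h := h - 5: ((!(e != -7)) ==> (!(4*c + e != -3))) && (e != -7 ==> (2*w < e - 4 && (!(4*c + e != -3))))
Before w := e + h + 8: ((!(e != -7)) ==> (!(4*c + e != -3))) && (e != -7 ==> (e + 2*h < -20 && (!(4*c + e != -3))))
The weakest precondition is ((!(e != -7)) ==> (!(4*c + e != -3))) && (e != -7 ==> (e + 2*h < -20 && (!(4*c + e != -3)))).
Check whether ((!(e != -7)) ==> (!(4*c + e != -3))) && (e != -7 ==> (e < -16 && (!(4*c + e != -3)))) && h == 5 implies it.
Countermodel: at the initial state c = 4, e = -19, h = 5, the precondition holds but the weakest precondition fails.
Answer: invalid
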